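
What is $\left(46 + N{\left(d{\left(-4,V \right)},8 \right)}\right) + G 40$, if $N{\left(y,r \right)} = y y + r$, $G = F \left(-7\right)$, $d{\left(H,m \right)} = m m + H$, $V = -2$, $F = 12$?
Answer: $-3306$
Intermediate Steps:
$d{\left(H,m \right)} = H + m^{2}$ ($d{\left(H,m \right)} = m^{2} + H = H + m^{2}$)
$G = -84$ ($G = 12 \left(-7\right) = -84$)
$N{\left(y,r \right)} = r + y^{2}$ ($N{\left(y,r \right)} = y^{2} + r = r + y^{2}$)
$\left(46 + N{\left(d{\left(-4,V \right)},8 \right)}\right) + G 40 = \left(46 + \left(8 + \left(-4 + \left(-2\right)^{2}\right)^{2}\right)\right) - 3360 = \left(46 + \left(8 + \left(-4 + 4\right)^{2}\right)\right) - 3360 = \left(46 + \left(8 + 0^{2}\right)\right) - 3360 = \left(46 + \left(8 + 0\right)\right) - 3360 = \left(46 + 8\right) - 3360 = 54 - 3360 = -3306$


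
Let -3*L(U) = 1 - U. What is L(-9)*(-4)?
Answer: 40/3 ≈ 13.333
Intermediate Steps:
L(U) = -⅓ + U/3 (L(U) = -(1 - U)/3 = -⅓ + U/3)
L(-9)*(-4) = (-⅓ + (⅓)*(-9))*(-4) = (-⅓ - 3)*(-4) = -10/3*(-4) = 40/3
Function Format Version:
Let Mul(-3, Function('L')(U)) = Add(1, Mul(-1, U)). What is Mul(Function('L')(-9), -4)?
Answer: Rational(40, 3) ≈ 13.333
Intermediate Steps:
Function('L')(U) = Add(Rational(-1, 3), Mul(Rational(1, 3), U)) (Function('L')(U) = Mul(Rational(-1, 3), Add(1, Mul(-1, U))) = Add(Rational(-1, 3), Mul(Rational(1, 3), U)))
Mul(Function('L')(-9), -4) = Mul(Add(Rational(-1, 3), Mul(Rational(1, 3), -9)), -4) = Mul(Add(Rational(-1, 3), -3), -4) = Mul(Rational(-10, 3), -4) = Rational(40, 3)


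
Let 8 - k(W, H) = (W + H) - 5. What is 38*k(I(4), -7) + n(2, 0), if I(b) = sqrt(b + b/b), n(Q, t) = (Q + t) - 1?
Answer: 761 - 38*sqrt(5) ≈ 676.03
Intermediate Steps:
n(Q, t) = -1 + Q + t
I(b) = sqrt(1 + b) (I(b) = sqrt(b + 1) = sqrt(1 + b))
k(W, H) = 13 - H - W (k(W, H) = 8 - ((W + H) - 5) = 8 - ((H + W) - 5) = 8 - (-5 + H + W) = 8 + (5 - H - W) = 13 - H - W)
38*k(I(4), -7) + n(2, 0) = 38*(13 - 1*(-7) - sqrt(1 + 4)) + (-1 + 2 + 0) = 38*(13 + 7 - sqrt(5)) + 1 = 38*(20 - sqrt(5)) + 1 = (760 - 38*sqrt(5)) + 1 = 761 - 38*sqrt(5)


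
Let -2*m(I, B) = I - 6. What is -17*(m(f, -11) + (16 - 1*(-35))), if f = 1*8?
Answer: -850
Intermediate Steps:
f = 8
m(I, B) = 3 - I/2 (m(I, B) = -(I - 6)/2 = -(-6 + I)/2 = 3 - I/2)
-17*(m(f, -11) + (16 - 1*(-35))) = -17*((3 - 1/2*8) + (16 - 1*(-35))) = -17*((3 - 4) + (16 + 35)) = -17*(-1 + 51) = -17*50 = -850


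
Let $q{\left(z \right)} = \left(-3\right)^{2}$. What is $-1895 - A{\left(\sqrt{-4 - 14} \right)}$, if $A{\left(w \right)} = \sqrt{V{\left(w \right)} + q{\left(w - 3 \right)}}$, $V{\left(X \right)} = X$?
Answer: $-1895 - \sqrt{9 + 3 i \sqrt{2}} \approx -1898.1 - 0.68916 i$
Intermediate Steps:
$q{\left(z \right)} = 9$
$A{\left(w \right)} = \sqrt{9 + w}$ ($A{\left(w \right)} = \sqrt{w + 9} = \sqrt{9 + w}$)
$-1895 - A{\left(\sqrt{-4 - 14} \right)} = -1895 - \sqrt{9 + \sqrt{-4 - 14}} = -1895 - \sqrt{9 + \sqrt{-18}} = -1895 - \sqrt{9 + 3 i \sqrt{2}}$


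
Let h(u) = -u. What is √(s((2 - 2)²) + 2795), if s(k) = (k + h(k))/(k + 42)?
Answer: √2795 ≈ 52.868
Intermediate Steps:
s(k) = 0 (s(k) = (k - k)/(k + 42) = 0/(42 + k) = 0)
√(s((2 - 2)²) + 2795) = √(0 + 2795) = √2795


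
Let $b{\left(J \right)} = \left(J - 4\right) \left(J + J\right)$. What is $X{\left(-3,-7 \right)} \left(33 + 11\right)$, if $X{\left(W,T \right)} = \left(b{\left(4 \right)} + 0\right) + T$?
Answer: $-308$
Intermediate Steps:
$b{\left(J \right)} = 2 J \left(-4 + J\right)$ ($b{\left(J \right)} = \left(J - 4\right) 2 J = \left(-4 + J\right) 2 J = 2 J \left(-4 + J\right)$)
$X{\left(W,T \right)} = T$ ($X{\left(W,T \right)} = \left(2 \cdot 4 \left(-4 + 4\right) + 0\right) + T = \left(2 \cdot 4 \cdot 0 + 0\right) + T = \left(0 + 0\right) + T = 0 + T = T$)
$X{\left(-3,-7 \right)} \left(33 + 11\right) = - 7 \left(33 + 11\right) = \left(-7\right) 44 = -308$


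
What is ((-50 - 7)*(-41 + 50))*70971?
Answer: -36408123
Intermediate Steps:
((-50 - 7)*(-41 + 50))*70971 = -57*9*70971 = -513*70971 = -36408123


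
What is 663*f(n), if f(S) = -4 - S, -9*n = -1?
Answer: -8177/3 ≈ -2725.7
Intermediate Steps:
n = 1/9 (n = -1/9*(-1) = 1/9 ≈ 0.11111)
663*f(n) = 663*(-4 - 1*1/9) = 663*(-4 - 1/9) = 663*(-37/9) = -8177/3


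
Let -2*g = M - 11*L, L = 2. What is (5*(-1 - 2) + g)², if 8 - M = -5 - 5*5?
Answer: 529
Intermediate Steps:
M = 38 (M = 8 - (-5 - 5*5) = 8 - (-5 - 25) = 8 - 1*(-30) = 8 + 30 = 38)
g = -8 (g = -(38 - 11*2)/2 = -(38 - 1*22)/2 = -(38 - 22)/2 = -½*16 = -8)
(5*(-1 - 2) + g)² = (5*(-1 - 2) - 8)² = (5*(-3) - 8)² = (-15 - 8)² = (-23)² = 529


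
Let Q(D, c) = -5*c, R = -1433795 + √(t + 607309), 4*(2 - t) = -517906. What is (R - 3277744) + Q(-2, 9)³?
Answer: -4802664 + 5*√117886/2 ≈ -4.8018e+6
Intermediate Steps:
t = 258957/2 (t = 2 - ¼*(-517906) = 2 + 258953/2 = 258957/2 ≈ 1.2948e+5)
R = -1433795 + 5*√117886/2 (R = -1433795 + √(258957/2 + 607309) = -1433795 + √(1473575/2) = -1433795 + 5*√117886/2 ≈ -1.4329e+6)
(R - 3277744) + Q(-2, 9)³ = ((-1433795 + 5*√117886/2) - 3277744) + (-5*9)³ = (-4711539 + 5*√117886/2) + (-45)³ = (-4711539 + 5*√117886/2) - 91125 = -4802664 + 5*√117886/2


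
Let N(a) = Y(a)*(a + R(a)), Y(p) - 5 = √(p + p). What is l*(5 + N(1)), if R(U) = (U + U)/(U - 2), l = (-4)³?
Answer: 64*√2 ≈ 90.510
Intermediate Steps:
l = -64
R(U) = 2*U/(-2 + U) (R(U) = (2*U)/(-2 + U) = 2*U/(-2 + U))
Y(p) = 5 + √2*√p (Y(p) = 5 + √(p + p) = 5 + √(2*p) = 5 + √2*√p)
N(a) = (5 + √2*√a)*(a + 2*a/(-2 + a))
l*(5 + N(1)) = -64*(5 + 1²*(5 + √2*√1)/(-2 + 1)) = -64*(5 + 1*(5 + √2*1)/(-1)) = -64*(5 + 1*(-1)*(5 + √2)) = -64*(5 + (-5 - √2)) = -(-64)*√2 = 64*√2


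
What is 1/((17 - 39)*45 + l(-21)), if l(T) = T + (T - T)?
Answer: -1/1011 ≈ -0.00098912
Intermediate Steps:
l(T) = T (l(T) = T + 0 = T)
1/((17 - 39)*45 + l(-21)) = 1/((17 - 39)*45 - 21) = 1/(-22*45 - 21) = 1/(-990 - 21) = 1/(-1011) = -1/1011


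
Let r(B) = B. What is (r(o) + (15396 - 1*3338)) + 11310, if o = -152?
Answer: 23216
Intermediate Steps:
(r(o) + (15396 - 1*3338)) + 11310 = (-152 + (15396 - 1*3338)) + 11310 = (-152 + (15396 - 3338)) + 11310 = (-152 + 12058) + 11310 = 11906 + 11310 = 23216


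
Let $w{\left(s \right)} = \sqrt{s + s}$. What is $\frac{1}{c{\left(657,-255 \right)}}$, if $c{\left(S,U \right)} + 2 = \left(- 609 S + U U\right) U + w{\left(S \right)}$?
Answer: $\frac{42723719}{3650632330381265} - \frac{3 \sqrt{146}}{7301264660762530} \approx 1.1703 \cdot 10^{-8}$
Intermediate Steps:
$w{\left(s \right)} = \sqrt{2} \sqrt{s}$ ($w{\left(s \right)} = \sqrt{2 s} = \sqrt{2} \sqrt{s}$)
$c{\left(S,U \right)} = -2 + U \left(U^{2} - 609 S\right) + \sqrt{2} \sqrt{S}$ ($c{\left(S,U \right)} = -2 + \left(\left(- 609 S + U U\right) U + \sqrt{2} \sqrt{S}\right) = -2 + \left(\left(- 609 S + U^{2}\right) U + \sqrt{2} \sqrt{S}\right) = -2 + \left(\left(U^{2} - 609 S\right) U + \sqrt{2} \sqrt{S}\right) = -2 + \left(U \left(U^{2} - 609 S\right) + \sqrt{2} \sqrt{S}\right) = -2 + U \left(U^{2} - 609 S\right) + \sqrt{2} \sqrt{S}$)
$\frac{1}{c{\left(657,-255 \right)}} = \frac{1}{-2 + \left(-255\right)^{3} + \sqrt{2} \sqrt{657} - 400113 \left(-255\right)} = \frac{1}{-2 - 16581375 + \sqrt{2} \cdot 3 \sqrt{73} + 102028815} = \frac{1}{-2 - 16581375 + 3 \sqrt{146} + 102028815} = \frac{1}{85447438 + 3 \sqrt{146}}$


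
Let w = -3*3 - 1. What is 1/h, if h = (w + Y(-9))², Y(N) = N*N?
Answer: 1/5041 ≈ 0.00019837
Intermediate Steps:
Y(N) = N²
w = -10 (w = -9 - 1 = -10)
h = 5041 (h = (-10 + (-9)²)² = (-10 + 81)² = 71² = 5041)
1/h = 1/5041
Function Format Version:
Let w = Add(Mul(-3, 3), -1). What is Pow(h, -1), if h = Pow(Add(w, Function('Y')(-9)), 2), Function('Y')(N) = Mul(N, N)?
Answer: Rational(1, 5041) ≈ 0.00019837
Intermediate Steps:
Function('Y')(N) = Pow(N, 2)
w = -10 (w = Add(-9, -1) = -10)
h = 5041 (h = Pow(Add(-10, Pow(-9, 2)), 2) = Pow(Add(-10, 81), 2) = Pow(71, 2) = 5041)
Pow(h, -1) = Pow(5041, -1) = Rational(1, 5041)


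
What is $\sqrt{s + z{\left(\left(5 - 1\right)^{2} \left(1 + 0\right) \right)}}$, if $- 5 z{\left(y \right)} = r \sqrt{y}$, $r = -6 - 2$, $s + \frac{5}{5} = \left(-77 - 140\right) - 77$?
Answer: $\frac{i \sqrt{7215}}{5} \approx 16.988 i$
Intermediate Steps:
$s = -295$ ($s = -1 - 294 = -295$)
$r = -8$
$z{\left(y \right)} = \frac{8 \sqrt{y}}{5}$ ($z{\left(y \right)} = - \frac{\left(-8\right) \sqrt{y}}{5} = \frac{8 \sqrt{y}}{5}$)
$\sqrt{s + z{\left(\left(5 - 1\right)^{2} \left(1 + 0\right) \right)}} = \sqrt{-295 + \frac{8 \sqrt{\left(5 - 1\right)^{2} \left(1 + 0\right)}}{5}} = \sqrt{-295 + \frac{8 \sqrt{4^{2} \cdot 1}}{5}} = \sqrt{-295 + \frac{8 \sqrt{16 \cdot 1}}{5}} = \sqrt{-295 + \frac{8 \sqrt{16}}{5}} = \sqrt{-295 + \frac{8}{5} \cdot 4} = \sqrt{-295 + \frac{32}{5}} = \sqrt{- \frac{1443}{5}} = \frac{i \sqrt{7215}}{5}$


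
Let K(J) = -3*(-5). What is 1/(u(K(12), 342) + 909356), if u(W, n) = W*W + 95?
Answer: 1/909676 ≈ 1.0993e-6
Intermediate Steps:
K(J) = 15
u(W, n) = 95 + W² (u(W, n) = W² + 95 = 95 + W²)
1/(u(K(12), 342) + 909356) = 1/((95 + 15²) + 909356) = 1/((95 + 225) + 909356) = 1/(320 + 909356) = 1/909676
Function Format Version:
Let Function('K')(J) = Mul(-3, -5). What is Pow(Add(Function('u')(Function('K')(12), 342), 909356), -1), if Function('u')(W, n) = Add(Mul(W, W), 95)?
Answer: Rational(1, 909676) ≈ 1.0993e-6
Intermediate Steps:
Function('K')(J) = 15
Function('u')(W, n) = Add(95, Pow(W, 2)) (Function('u')(W, n) = Add(Pow(W, 2), 95) = Add(95, Pow(W, 2)))
Pow(Add(Function('u')(Function('K')(12), 342), 909356), -1) = Pow(Add(Add(95, Pow(15, 2)), 909356), -1) = Pow(Add(Add(95, 225), 909356), -1) = Pow(Add(320, 909356), -1) = Pow(909676, -1) = Rational(1, 909676)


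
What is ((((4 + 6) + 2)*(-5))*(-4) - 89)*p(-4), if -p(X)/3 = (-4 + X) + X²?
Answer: -3624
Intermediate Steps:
p(X) = 12 - 3*X - 3*X² (p(X) = -3*((-4 + X) + X²) = -3*(-4 + X + X²) = 12 - 3*X - 3*X²)
((((4 + 6) + 2)*(-5))*(-4) - 89)*p(-4) = ((((4 + 6) + 2)*(-5))*(-4) - 89)*(12 - 3*(-4) - 3*(-4)²) = (((10 + 2)*(-5))*(-4) - 89)*(12 + 12 - 3*16) = ((12*(-5))*(-4) - 89)*(12 + 12 - 48) = (-60*(-4) - 89)*(-24) = (240 - 89)*(-24) = 151*(-24) = -3624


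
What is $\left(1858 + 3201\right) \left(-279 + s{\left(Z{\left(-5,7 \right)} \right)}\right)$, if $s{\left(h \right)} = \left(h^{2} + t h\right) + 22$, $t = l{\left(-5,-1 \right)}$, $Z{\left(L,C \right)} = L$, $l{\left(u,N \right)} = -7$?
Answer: $-996623$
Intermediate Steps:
$t = -7$
$s{\left(h \right)} = 22 + h^{2} - 7 h$ ($s{\left(h \right)} = \left(h^{2} - 7 h\right) + 22 = 22 + h^{2} - 7 h$)
$\left(1858 + 3201\right) \left(-279 + s{\left(Z{\left(-5,7 \right)} \right)}\right) = \left(1858 + 3201\right) \left(-279 + \left(22 + \left(-5\right)^{2} - -35\right)\right) = 5059 \left(-279 + \left(22 + 25 + 35\right)\right) = 5059 \left(-279 + 82\right) = 5059 \left(-197\right) = -996623$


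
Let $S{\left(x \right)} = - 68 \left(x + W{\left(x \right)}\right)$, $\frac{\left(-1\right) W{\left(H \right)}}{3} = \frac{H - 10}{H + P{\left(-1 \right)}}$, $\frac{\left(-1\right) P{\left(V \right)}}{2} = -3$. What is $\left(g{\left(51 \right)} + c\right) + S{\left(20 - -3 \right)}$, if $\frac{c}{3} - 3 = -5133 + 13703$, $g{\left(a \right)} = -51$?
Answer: $\frac{701668}{29} \approx 24195.0$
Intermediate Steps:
$P{\left(V \right)} = 6$ ($P{\left(V \right)} = \left(-2\right) \left(-3\right) = 6$)
$W{\left(H \right)} = - \frac{3 \left(-10 + H\right)}{6 + H}$ ($W{\left(H \right)} = - 3 \frac{H - 10}{H + 6} = - 3 \frac{-10 + H}{6 + H} = - \frac{3 \left(-10 + H\right)}{6 + H}$)
$S{\left(x \right)} = - 68 x - \frac{204 \left(10 - x\right)}{6 + x}$ ($S{\left(x \right)} = - 68 \left(x + \frac{3 \left(10 - x\right)}{6 + x}\right) = - 68 x - \frac{204 \left(10 - x\right)}{6 + x}$)
$c = 25719$ ($c = 9 + 3 \left(-5133 + 13703\right) = 9 + 3 \cdot 8570 = 9 + 25710 = 25719$)
$\left(g{\left(51 \right)} + c\right) + S{\left(20 - -3 \right)} = \left(-51 + 25719\right) + \frac{68 \left(-30 + 3 \left(20 - -3\right) - \left(20 - -3\right) \left(6 + \left(20 - -3\right)\right)\right)}{6 + \left(20 - -3\right)} = 25668 + \frac{68 \left(-30 + 3 \left(20 + 3\right) - \left(20 + 3\right) \left(6 + \left(20 + 3\right)\right)\right)}{6 + \left(20 + 3\right)} = 25668 + \frac{68 \left(-30 + 3 \cdot 23 - 23 \left(6 + 23\right)\right)}{6 + 23} = 25668 + \frac{68 \left(-30 + 69 - 23 \cdot 29\right)}{29} = 25668 + 68 \cdot \frac{1}{29} \left(-30 + 69 - 667\right) = 25668 + 68 \cdot \frac{1}{29} \left(-628\right) = 25668 - \frac{42704}{29} = \frac{701668}{29}$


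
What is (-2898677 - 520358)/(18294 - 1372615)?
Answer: 3419035/1354321 ≈ 2.5245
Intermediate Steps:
(-2898677 - 520358)/(18294 - 1372615) = -3419035/(-1354321) = -3419035*(-1/1354321) = 3419035/1354321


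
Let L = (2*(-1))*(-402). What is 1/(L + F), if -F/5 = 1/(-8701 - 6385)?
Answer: 15086/12129149 ≈ 0.0012438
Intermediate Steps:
F = 5/15086 (F = -5/(-8701 - 6385) = -5/(-15086) = -5*(-1/15086) = 5/15086 ≈ 0.00033143)
L = 804 (L = -2*(-402) = 804)
1/(L + F) = 1/(804 + 5/15086) = 1/(12129149/15086) = 15086/12129149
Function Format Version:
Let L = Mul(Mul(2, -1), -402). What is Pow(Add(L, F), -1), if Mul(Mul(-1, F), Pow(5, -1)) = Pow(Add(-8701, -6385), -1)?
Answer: Rational(15086, 12129149) ≈ 0.0012438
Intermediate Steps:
F = Rational(5, 15086) (F = Mul(-5, Pow(Add(-8701, -6385), -1)) = Mul(-5, Pow(-15086, -1)) = Mul(-5, Rational(-1, 15086)) = Rational(5, 15086) ≈ 0.00033143)
L = 804 (L = Mul(-2, -402) = 804)
Pow(Add(L, F), -1) = Pow(Add(804, Rational(5, 15086)), -1) = Pow(Rational(12129149, 15086), -1) = Rational(15086, 12129149)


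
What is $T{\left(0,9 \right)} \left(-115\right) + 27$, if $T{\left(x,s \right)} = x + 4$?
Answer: $-433$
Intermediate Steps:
$T{\left(x,s \right)} = 4 + x$
$T{\left(0,9 \right)} \left(-115\right) + 27 = \left(4 + 0\right) \left(-115\right) + 27 = 4 \left(-115\right) + 27 = -460 + 27 = -433$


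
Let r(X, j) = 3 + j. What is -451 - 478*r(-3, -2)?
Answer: -929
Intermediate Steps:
-451 - 478*r(-3, -2) = -451 - 478*(3 - 2) = -451 - 478*1 = -451 - 478 = -929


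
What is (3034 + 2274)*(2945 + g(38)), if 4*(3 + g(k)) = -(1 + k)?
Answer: 15564383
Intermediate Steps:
g(k) = -13/4 - k/4 (g(k) = -3 + (-(1 + k))/4 = -3 + (-1 - k)/4 = -3 + (-1/4 - k/4) = -13/4 - k/4)
(3034 + 2274)*(2945 + g(38)) = (3034 + 2274)*(2945 + (-13/4 - 1/4*38)) = 5308*(2945 + (-13/4 - 19/2)) = 5308*(2945 - 51/4) = 5308*(11729/4) = 15564383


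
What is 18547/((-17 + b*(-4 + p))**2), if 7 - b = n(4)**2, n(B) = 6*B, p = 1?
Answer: 18547/2856100 ≈ 0.0064938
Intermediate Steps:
b = -569 (b = 7 - (6*4)**2 = 7 - 1*24**2 = 7 - 1*576 = 7 - 576 = -569)
18547/((-17 + b*(-4 + p))**2) = 18547/((-17 - 569*(-4 + 1))**2) = 18547/((-17 - 569*(-3))**2) = 18547/((-17 + 1707)**2) = 18547/(1690**2) = 18547/2856100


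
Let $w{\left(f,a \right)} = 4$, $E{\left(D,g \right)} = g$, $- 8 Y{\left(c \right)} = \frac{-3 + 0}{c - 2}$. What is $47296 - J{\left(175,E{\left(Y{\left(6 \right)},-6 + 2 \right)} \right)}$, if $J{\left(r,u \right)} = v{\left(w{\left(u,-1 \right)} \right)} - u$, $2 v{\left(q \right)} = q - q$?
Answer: $47292$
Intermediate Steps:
$Y{\left(c \right)} = \frac{3}{8 \left(-2 + c\right)}$ ($Y{\left(c \right)} = - \frac{\left(-3 + 0\right) \frac{1}{c - 2}}{8} = - \frac{\left(-3\right) \frac{1}{-2 + c}}{8} = \frac{3}{8 \left(-2 + c\right)}$)
$v{\left(q \right)} = 0$ ($v{\left(q \right)} = \frac{q - q}{2} = \frac{1}{2} \cdot 0 = 0$)
$J{\left(r,u \right)} = - u$ ($J{\left(r,u \right)} = 0 - u = - u$)
$47296 - J{\left(175,E{\left(Y{\left(6 \right)},-6 + 2 \right)} \right)} = 47296 - - (-6 + 2) = 47296 - \left(-1\right) \left(-4\right) = 47296 - 4 = 47292$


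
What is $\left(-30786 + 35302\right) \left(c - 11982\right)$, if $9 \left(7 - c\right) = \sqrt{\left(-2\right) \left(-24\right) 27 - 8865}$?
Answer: $-54079100 - \frac{130964 i}{3} \approx -5.4079 \cdot 10^{7} - 43655.0 i$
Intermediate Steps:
$c = 7 - \frac{29 i}{3}$ ($c = 7 - \frac{\sqrt{\left(-2\right) \left(-24\right) 27 - 8865}}{9} = 7 - \frac{\sqrt{48 \cdot 27 - 8865}}{9} = 7 - \frac{\sqrt{1296 - 8865}}{9} = 7 - \frac{\sqrt{-7569}}{9} = 7 - \frac{87 i}{9} = 7 - \frac{29 i}{3} \approx 7.0 - 9.6667 i$)
$\left(-30786 + 35302\right) \left(c - 11982\right) = \left(-30786 + 35302\right) \left(\left(7 - \frac{29 i}{3}\right) - 11982\right) = 4516 \left(-11975 - \frac{29 i}{3}\right) = -54079100 - \frac{130964 i}{3}$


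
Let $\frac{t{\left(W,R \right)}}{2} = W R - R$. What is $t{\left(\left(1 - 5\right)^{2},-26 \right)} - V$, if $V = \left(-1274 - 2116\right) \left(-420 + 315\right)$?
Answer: $-356730$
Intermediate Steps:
$t{\left(W,R \right)} = - 2 R + 2 R W$ ($t{\left(W,R \right)} = 2 \left(W R - R\right) = 2 \left(R W - R\right) = 2 \left(- R + R W\right) = - 2 R + 2 R W$)
$V = 355950$ ($V = \left(-3390\right) \left(-105\right) = 355950$)
$t{\left(\left(1 - 5\right)^{2},-26 \right)} - V = 2 \left(-26\right) \left(-1 + \left(1 - 5\right)^{2}\right) - 355950 = 2 \left(-26\right) \left(-1 + \left(-4\right)^{2}\right) - 355950 = 2 \left(-26\right) \left(-1 + 16\right) - 355950 = 2 \left(-26\right) 15 - 355950 = -780 - 355950 = -356730$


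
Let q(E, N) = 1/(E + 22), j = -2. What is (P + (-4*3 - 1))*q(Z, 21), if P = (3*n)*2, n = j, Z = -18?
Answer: -25/4 ≈ -6.2500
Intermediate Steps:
n = -2
P = -12 (P = (3*(-2))*2 = -6*2 = -12)
q(E, N) = 1/(22 + E)
(P + (-4*3 - 1))*q(Z, 21) = (-12 + (-4*3 - 1))/(22 - 18) = (-12 + (-12 - 1))/4 = (-12 - 13)*(1/4) = -25*1/4 = -25/4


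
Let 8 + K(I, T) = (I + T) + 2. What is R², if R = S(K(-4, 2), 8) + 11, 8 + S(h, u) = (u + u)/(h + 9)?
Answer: 361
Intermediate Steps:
K(I, T) = -6 + I + T (K(I, T) = -8 + ((I + T) + 2) = -8 + (2 + I + T) = -6 + I + T)
S(h, u) = -8 + 2*u/(9 + h) (S(h, u) = -8 + (u + u)/(h + 9) = -8 + (2*u)/(9 + h) = -8 + 2*u/(9 + h))
R = 19 (R = 2*(-36 + 8 - 4*(-6 - 4 + 2))/(9 + (-6 - 4 + 2)) + 11 = 2*(-36 + 8 - 4*(-8))/(9 - 8) + 11 = 2*(-36 + 8 + 32)/1 + 11 = 2*1*4 + 11 = 8 + 11 = 19)
R² = 19² = 361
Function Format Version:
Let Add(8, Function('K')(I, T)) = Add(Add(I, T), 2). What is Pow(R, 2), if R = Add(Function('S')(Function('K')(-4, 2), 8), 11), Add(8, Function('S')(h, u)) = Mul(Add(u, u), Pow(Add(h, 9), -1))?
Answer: 361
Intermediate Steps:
Function('K')(I, T) = Add(-6, I, T) (Function('K')(I, T) = Add(-8, Add(Add(I, T), 2)) = Add(-8, Add(2, I, T)) = Add(-6, I, T))
Function('S')(h, u) = Add(-8, Mul(2, u, Pow(Add(9, h), -1))) (Function('S')(h, u) = Add(-8, Mul(Add(u, u), Pow(Add(h, 9), -1))) = Add(-8, Mul(Mul(2, u), Pow(Add(9, h), -1))) = Add(-8, Mul(2, u, Pow(Add(9, h), -1))))
R = 19 (R = Add(Mul(2, Pow(Add(9, Add(-6, -4, 2)), -1), Add(-36, 8, Mul(-4, Add(-6, -4, 2)))), 11) = Add(Mul(2, Pow(Add(9, -8), -1), Add(-36, 8, Mul(-4, -8))), 11) = Add(Mul(2, Pow(1, -1), Add(-36, 8, 32)), 11) = Add(Mul(2, 1, 4), 11) = Add(8, 11) = 19)
Pow(R, 2) = Pow(19, 2) = 361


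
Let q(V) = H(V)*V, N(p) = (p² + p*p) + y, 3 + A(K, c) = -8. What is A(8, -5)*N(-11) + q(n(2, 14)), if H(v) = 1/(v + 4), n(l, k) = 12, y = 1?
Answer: -10689/4 ≈ -2672.3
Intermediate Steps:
A(K, c) = -11 (A(K, c) = -3 - 8 = -11)
H(v) = 1/(4 + v)
N(p) = 1 + 2*p² (N(p) = (p² + p*p) + 1 = (p² + p²) + 1 = 2*p² + 1 = 1 + 2*p²)
q(V) = V/(4 + V)
A(8, -5)*N(-11) + q(n(2, 14)) = -11*(1 + 2*(-11)²) + 12/(4 + 12) = -11*(1 + 2*121) + 12/16 = -11*(1 + 242) + 12*(1/16) = -11*243 + ¾ = -2673 + ¾ = -10689/4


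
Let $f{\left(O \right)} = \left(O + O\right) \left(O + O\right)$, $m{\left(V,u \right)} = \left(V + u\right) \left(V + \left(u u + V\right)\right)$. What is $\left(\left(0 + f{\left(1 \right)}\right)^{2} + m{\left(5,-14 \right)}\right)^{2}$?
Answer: $3378244$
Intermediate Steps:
$m{\left(V,u \right)} = \left(V + u\right) \left(u^{2} + 2 V\right)$ ($m{\left(V,u \right)} = \left(V + u\right) \left(V + \left(u^{2} + V\right)\right) = \left(V + u\right) \left(V + \left(V + u^{2}\right)\right) = \left(V + u\right) \left(u^{2} + 2 V\right)$)
$f{\left(O \right)} = 4 O^{2}$ ($f{\left(O \right)} = 2 O 2 O = 4 O^{2}$)
$\left(\left(0 + f{\left(1 \right)}\right)^{2} + m{\left(5,-14 \right)}\right)^{2} = \left(\left(0 + 4 \cdot 1^{2}\right)^{2} + \left(\left(-14\right)^{3} + 2 \cdot 5^{2} + 5 \left(-14\right)^{2} + 2 \cdot 5 \left(-14\right)\right)\right)^{2} = \left(\left(0 + 4 \cdot 1\right)^{2} + \left(-2744 + 2 \cdot 25 + 5 \cdot 196 - 140\right)\right)^{2} = \left(\left(0 + 4\right)^{2} + \left(-2744 + 50 + 980 - 140\right)\right)^{2} = \left(4^{2} - 1854\right)^{2} = \left(16 - 1854\right)^{2} = \left(-1838\right)^{2} = 3378244$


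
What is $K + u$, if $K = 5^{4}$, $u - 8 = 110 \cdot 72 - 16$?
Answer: $8537$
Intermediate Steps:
$u = 7912$ ($u = 8 + \left(110 \cdot 72 - 16\right) = 8 + \left(7920 - 16\right) = 8 + 7904 = 7912$)
$K = 625$
$K + u = 625 + 7912 = 8537$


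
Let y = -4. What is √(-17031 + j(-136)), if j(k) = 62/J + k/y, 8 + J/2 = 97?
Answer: 3*I*√14958942/89 ≈ 130.37*I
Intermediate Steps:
J = 178 (J = -16 + 2*97 = -16 + 194 = 178)
j(k) = 31/89 - k/4 (j(k) = 62/178 + k/(-4) = 62*(1/178) + k*(-¼) = 31/89 - k/4)
√(-17031 + j(-136)) = √(-17031 + (31/89 - ¼*(-136))) = √(-17031 + (31/89 + 34)) = √(-17031 + 3057/89) = √(-1512702/89) = 3*I*√14958942/89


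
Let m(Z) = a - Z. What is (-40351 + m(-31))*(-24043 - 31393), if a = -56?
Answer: 2238283936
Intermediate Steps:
m(Z) = -56 - Z
(-40351 + m(-31))*(-24043 - 31393) = (-40351 + (-56 - 1*(-31)))*(-24043 - 31393) = (-40351 + (-56 + 31))*(-55436) = (-40351 - 25)*(-55436) = -40376*(-55436) = 2238283936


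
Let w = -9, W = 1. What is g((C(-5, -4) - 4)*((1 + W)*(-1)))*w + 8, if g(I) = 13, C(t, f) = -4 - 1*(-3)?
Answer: -109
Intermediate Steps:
C(t, f) = -1 (C(t, f) = -4 + 3 = -1)
g((C(-5, -4) - 4)*((1 + W)*(-1)))*w + 8 = 13*(-9) + 8 = -117 + 8 = -109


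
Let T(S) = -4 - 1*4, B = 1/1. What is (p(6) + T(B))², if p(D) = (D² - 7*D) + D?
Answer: 64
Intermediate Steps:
B = 1
p(D) = D² - 6*D
T(S) = -8 (T(S) = -4 - 4 = -8)
(p(6) + T(B))² = (6*(-6 + 6) - 8)² = (6*0 - 8)² = (0 - 8)² = (-8)² = 64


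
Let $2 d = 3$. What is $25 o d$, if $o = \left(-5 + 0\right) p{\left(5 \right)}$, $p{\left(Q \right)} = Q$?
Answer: $- \frac{1875}{2} \approx -937.5$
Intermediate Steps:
$d = \frac{3}{2}$ ($d = \frac{1}{2} \cdot 3 = \frac{3}{2} \approx 1.5$)
$o = -25$ ($o = \left(-5 + 0\right) 5 = \left(-5\right) 5 = -25$)
$25 o d = 25 \left(-25\right) \frac{3}{2} = \left(-625\right) \frac{3}{2} = - \frac{1875}{2}$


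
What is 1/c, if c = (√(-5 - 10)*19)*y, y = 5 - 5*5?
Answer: I*√15/5700 ≈ 0.00067947*I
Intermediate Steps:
y = -20 (y = 5 - 25 = -20)
c = -380*I*√15 (c = (√(-5 - 10)*19)*(-20) = (√(-15)*19)*(-20) = ((I*√15)*19)*(-20) = (19*I*√15)*(-20) = -380*I*√15 ≈ -1471.7*I)
1/c = 1/(-380*I*√15) = I*√15/5700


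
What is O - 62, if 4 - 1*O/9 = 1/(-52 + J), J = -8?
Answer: -517/20 ≈ -25.850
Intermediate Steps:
O = 723/20 (O = 36 - 9/(-52 - 8) = 36 - 9/(-60) = 36 - 9*(-1/60) = 36 + 3/20 = 723/20 ≈ 36.150)
O - 62 = 723/20 - 62 = -517/20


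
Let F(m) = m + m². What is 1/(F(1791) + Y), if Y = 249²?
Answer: 1/3271473 ≈ 3.0567e-7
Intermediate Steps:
Y = 62001
1/(F(1791) + Y) = 1/(1791*(1 + 1791) + 62001) = 1/(1791*1792 + 62001) = 1/(3209472 + 62001) = 1/3271473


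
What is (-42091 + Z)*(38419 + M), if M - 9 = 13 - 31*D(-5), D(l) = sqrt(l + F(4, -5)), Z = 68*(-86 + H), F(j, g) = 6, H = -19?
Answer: -1890962710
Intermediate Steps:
Z = -7140 (Z = 68*(-86 - 19) = 68*(-105) = -7140)
D(l) = sqrt(6 + l) (D(l) = sqrt(l + 6) = sqrt(6 + l))
M = -9 (M = 9 + (13 - 31*sqrt(6 - 5)) = 9 + (13 - 31*sqrt(1)) = 9 + (13 - 31*1) = 9 + (13 - 31) = 9 - 18 = -9)
(-42091 + Z)*(38419 + M) = (-42091 - 7140)*(38419 - 9) = -49231*38410 = -1890962710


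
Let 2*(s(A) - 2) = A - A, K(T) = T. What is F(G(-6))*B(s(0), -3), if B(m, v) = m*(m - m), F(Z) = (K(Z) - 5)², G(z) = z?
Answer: 0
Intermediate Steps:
s(A) = 2 (s(A) = 2 + (A - A)/2 = 2 + (½)*0 = 2 + 0 = 2)
F(Z) = (-5 + Z)² (F(Z) = (Z - 5)² = (-5 + Z)²)
B(m, v) = 0 (B(m, v) = m*0 = 0)
F(G(-6))*B(s(0), -3) = (-5 - 6)²*0 = (-11)²*0 = 121*0 = 0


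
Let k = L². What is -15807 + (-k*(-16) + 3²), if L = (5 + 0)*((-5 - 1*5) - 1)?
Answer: 32602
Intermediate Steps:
L = -55 (L = 5*((-5 - 5) - 1) = 5*(-10 - 1) = 5*(-11) = -55)
k = 3025 (k = (-55)² = 3025)
-15807 + (-k*(-16) + 3²) = -15807 + (-3025*(-16) + 3²) = -15807 + (-1*(-48400) + 9) = -15807 + (48400 + 9) = -15807 + 48409 = 32602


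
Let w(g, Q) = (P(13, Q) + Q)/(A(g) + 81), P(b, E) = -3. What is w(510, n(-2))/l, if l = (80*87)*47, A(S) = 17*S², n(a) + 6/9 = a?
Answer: -17/4339359002160 ≈ -3.9176e-12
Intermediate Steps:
n(a) = -⅔ + a
w(g, Q) = (-3 + Q)/(81 + 17*g²) (w(g, Q) = (-3 + Q)/(17*g² + 81) = (-3 + Q)/(81 + 17*g²))
l = 327120 (l = 6960*47 = 327120)
w(510, n(-2))/l = ((-3 + (-⅔ - 2))/(81 + 17*510²))/327120 = ((-3 - 8/3)/(81 + 17*260100))*(1/327120) = (-17/3/(81 + 4421700))*(1/327120) = (-17/3/4421781)*(1/327120) = ((1/4421781)*(-17/3))*(1/327120) = -17/13265343*1/327120 = -17/4339359002160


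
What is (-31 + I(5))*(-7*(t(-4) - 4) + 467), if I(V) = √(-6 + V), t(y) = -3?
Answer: -15996 + 516*I ≈ -15996.0 + 516.0*I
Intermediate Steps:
(-31 + I(5))*(-7*(t(-4) - 4) + 467) = (-31 + √(-6 + 5))*(-7*(-3 - 4) + 467) = (-31 + √(-1))*(-7*(-7) + 467) = (-31 + I)*(49 + 467) = (-31 + I)*516 = -15996 + 516*I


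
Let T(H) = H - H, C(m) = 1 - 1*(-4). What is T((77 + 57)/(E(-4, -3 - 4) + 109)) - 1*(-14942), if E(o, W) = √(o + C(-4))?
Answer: 14942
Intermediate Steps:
C(m) = 5 (C(m) = 1 + 4 = 5)
E(o, W) = √(5 + o) (E(o, W) = √(o + 5) = √(5 + o))
T(H) = 0
T((77 + 57)/(E(-4, -3 - 4) + 109)) - 1*(-14942) = 0 - 1*(-14942) = 0 + 14942 = 14942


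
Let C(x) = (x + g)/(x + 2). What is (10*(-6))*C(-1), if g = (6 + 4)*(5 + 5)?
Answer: -5940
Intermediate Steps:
g = 100 (g = 10*10 = 100)
C(x) = (100 + x)/(2 + x) (C(x) = (x + 100)/(x + 2) = (100 + x)/(2 + x))
(10*(-6))*C(-1) = (10*(-6))*((100 - 1)/(2 - 1)) = -60*99/1 = -60*99 = -5940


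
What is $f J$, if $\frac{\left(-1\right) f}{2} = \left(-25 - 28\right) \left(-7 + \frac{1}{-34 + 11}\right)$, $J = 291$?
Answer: $- \frac{4997052}{23} \approx -2.1726 \cdot 10^{5}$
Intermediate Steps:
$f = - \frac{17172}{23}$ ($f = - 2 \left(-25 - 28\right) \left(-7 + \frac{1}{-34 + 11}\right) = - 2 \left(- 53 \left(-7 + \frac{1}{-23}\right)\right) = - 2 \left(- 53 \left(-7 - \frac{1}{23}\right)\right) = - 2 \left(\left(-53\right) \left(- \frac{162}{23}\right)\right) = \left(-2\right) \frac{8586}{23} = - \frac{17172}{23} \approx -746.61$)
$f J = \left(- \frac{17172}{23}\right) 291 = - \frac{4997052}{23}$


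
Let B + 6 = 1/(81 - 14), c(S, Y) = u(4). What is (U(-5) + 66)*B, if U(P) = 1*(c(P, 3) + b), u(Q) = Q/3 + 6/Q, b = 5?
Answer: -177643/402 ≈ -441.90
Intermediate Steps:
u(Q) = 6/Q + Q/3 (u(Q) = Q*(⅓) + 6/Q = Q/3 + 6/Q = 6/Q + Q/3)
c(S, Y) = 17/6 (c(S, Y) = 6/4 + (⅓)*4 = 6*(¼) + 4/3 = 3/2 + 4/3 = 17/6)
B = -401/67 (B = -6 + 1/(81 - 14) = -6 + 1/67 = -401/67 ≈ -5.9851)
U(P) = 47/6 (U(P) = 1*(17/6 + 5) = 1*(47/6) = 47/6)
(U(-5) + 66)*B = (47/6 + 66)*(-401/67) = (443/6)*(-401/67) = -177643/402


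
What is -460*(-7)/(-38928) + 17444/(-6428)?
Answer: -43734887/15639324 ≈ -2.7965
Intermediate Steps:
-460*(-7)/(-38928) + 17444/(-6428) = 3220*(-1/38928) + 17444*(-1/6428) = -805/9732 - 4361/1607 = -43734887/15639324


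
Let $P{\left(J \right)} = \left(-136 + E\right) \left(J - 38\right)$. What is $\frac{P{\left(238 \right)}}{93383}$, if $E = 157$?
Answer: $\frac{4200}{93383} \approx 0.044976$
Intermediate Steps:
$P{\left(J \right)} = -798 + 21 J$ ($P{\left(J \right)} = \left(-136 + 157\right) \left(J - 38\right) = 21 \left(-38 + J\right) = -798 + 21 J$)
$\frac{P{\left(238 \right)}}{93383} = \frac{-798 + 21 \cdot 238}{93383} = \left(-798 + 4998\right) \frac{1}{93383} = 4200 \cdot \frac{1}{93383} = \frac{4200}{93383}$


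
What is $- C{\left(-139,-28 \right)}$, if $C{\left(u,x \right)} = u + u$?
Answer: $278$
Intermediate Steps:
$C{\left(u,x \right)} = 2 u$
$- C{\left(-139,-28 \right)} = - 2 \left(-139\right) = \left(-1\right) \left(-278\right) = 278$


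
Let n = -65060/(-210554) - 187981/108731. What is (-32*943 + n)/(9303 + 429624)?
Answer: -363235654469/5283219599399 ≈ -0.068753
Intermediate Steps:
n = -51271471/36110011 (n = -65060*(-1/210554) - 187981*1/108731 = 32530/105277 - 593/343 = -51271471/36110011 ≈ -1.4199)
(-32*943 + n)/(9303 + 429624) = (-32*943 - 51271471/36110011)/(9303 + 429624) = (-30176 - 51271471/36110011)/438927 = -1089706963407/36110011*1/438927 = -363235654469/5283219599399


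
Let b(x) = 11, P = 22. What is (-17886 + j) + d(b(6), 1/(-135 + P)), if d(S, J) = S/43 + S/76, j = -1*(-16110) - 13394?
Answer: -49574251/3268 ≈ -15170.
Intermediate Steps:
j = 2716 (j = 16110 - 13394 = 2716)
d(S, J) = 119*S/3268 (d(S, J) = S*(1/43) + S*(1/76) = S/43 + S/76 = 119*S/3268)
(-17886 + j) + d(b(6), 1/(-135 + P)) = (-17886 + 2716) + (119/3268)*11 = -15170 + 1309/3268 = -49574251/3268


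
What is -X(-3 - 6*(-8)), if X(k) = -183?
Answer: 183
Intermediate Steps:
-X(-3 - 6*(-8)) = -1*(-183) = 183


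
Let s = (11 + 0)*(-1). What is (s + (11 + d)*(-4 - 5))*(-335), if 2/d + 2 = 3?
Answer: 42880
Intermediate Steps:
d = 2 (d = 2/(-2 + 3) = 2/1 = 2*1 = 2)
s = -11 (s = 11*(-1) = -11)
(s + (11 + d)*(-4 - 5))*(-335) = (-11 + (11 + 2)*(-4 - 5))*(-335) = (-11 + 13*(-9))*(-335) = (-11 - 117)*(-335) = -128*(-335) = 42880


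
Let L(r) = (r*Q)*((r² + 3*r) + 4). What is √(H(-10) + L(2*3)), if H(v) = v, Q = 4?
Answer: √1382 ≈ 37.175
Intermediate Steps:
L(r) = 4*r*(4 + r² + 3*r) (L(r) = (r*4)*((r² + 3*r) + 4) = (4*r)*(4 + r² + 3*r) = 4*r*(4 + r² + 3*r))
√(H(-10) + L(2*3)) = √(-10 + 4*(2*3)*(4 + (2*3)² + 3*(2*3))) = √(-10 + 4*6*(4 + 6² + 3*6)) = √(-10 + 4*6*(4 + 36 + 18)) = √(-10 + 4*6*58) = √(-10 + 1392) = √1382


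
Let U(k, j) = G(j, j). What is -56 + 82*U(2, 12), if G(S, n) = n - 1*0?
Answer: 928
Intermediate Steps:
G(S, n) = n (G(S, n) = n + 0 = n)
U(k, j) = j
-56 + 82*U(2, 12) = -56 + 82*12 = -56 + 984 = 928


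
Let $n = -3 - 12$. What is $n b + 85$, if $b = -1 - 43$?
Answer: $745$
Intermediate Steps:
$n = -15$ ($n = -3 - 12 = -15$)
$b = -44$ ($b = -1 - 43 = -44$)
$n b + 85 = \left(-15\right) \left(-44\right) + 85 = 660 + 85 = 745$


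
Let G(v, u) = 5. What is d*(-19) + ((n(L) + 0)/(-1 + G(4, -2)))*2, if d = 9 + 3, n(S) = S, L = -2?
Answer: -229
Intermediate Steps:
d = 12
d*(-19) + ((n(L) + 0)/(-1 + G(4, -2)))*2 = 12*(-19) + ((-2 + 0)/(-1 + 5))*2 = -228 - 2/4*2 = -228 - 2*1/4*2 = -228 - 1/2*2 = -228 - 1 = -229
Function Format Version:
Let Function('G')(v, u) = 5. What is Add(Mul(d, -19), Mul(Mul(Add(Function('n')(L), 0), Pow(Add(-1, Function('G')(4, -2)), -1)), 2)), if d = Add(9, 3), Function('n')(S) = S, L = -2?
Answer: -229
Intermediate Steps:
d = 12
Add(Mul(d, -19), Mul(Mul(Add(Function('n')(L), 0), Pow(Add(-1, Function('G')(4, -2)), -1)), 2)) = Add(Mul(12, -19), Mul(Mul(Add(-2, 0), Pow(Add(-1, 5), -1)), 2)) = Add(-228, Mul(Mul(-2, Pow(4, -1)), 2)) = Add(-228, Mul(Mul(-2, Rational(1, 4)), 2)) = Add(-228, Mul(Rational(-1, 2), 2)) = Add(-228, -1) = -229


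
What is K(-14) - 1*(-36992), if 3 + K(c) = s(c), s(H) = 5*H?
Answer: 36919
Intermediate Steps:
K(c) = -3 + 5*c
K(-14) - 1*(-36992) = (-3 + 5*(-14)) - 1*(-36992) = (-3 - 70) + 36992 = -73 + 36992 = 36919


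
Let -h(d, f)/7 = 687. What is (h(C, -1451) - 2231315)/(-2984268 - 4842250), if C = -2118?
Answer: 1118062/3913259 ≈ 0.28571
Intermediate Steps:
h(d, f) = -4809 (h(d, f) = -7*687 = -4809)
(h(C, -1451) - 2231315)/(-2984268 - 4842250) = (-4809 - 2231315)/(-2984268 - 4842250) = -2236124/(-7826518) = -2236124*(-1/7826518) = 1118062/3913259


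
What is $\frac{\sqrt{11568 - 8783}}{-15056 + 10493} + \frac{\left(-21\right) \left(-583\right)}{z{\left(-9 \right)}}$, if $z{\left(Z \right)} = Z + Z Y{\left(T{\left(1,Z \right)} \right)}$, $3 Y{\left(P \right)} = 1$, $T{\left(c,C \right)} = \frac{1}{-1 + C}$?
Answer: $- \frac{4081}{4} - \frac{\sqrt{2785}}{4563} \approx -1020.3$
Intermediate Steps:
$Y{\left(P \right)} = \frac{1}{3}$ ($Y{\left(P \right)} = \frac{1}{3} \cdot 1 = \frac{1}{3}$)
$z{\left(Z \right)} = \frac{4 Z}{3}$ ($z{\left(Z \right)} = Z + Z \frac{1}{3} = Z + \frac{Z}{3} = \frac{4 Z}{3}$)
$\frac{\sqrt{11568 - 8783}}{-15056 + 10493} + \frac{\left(-21\right) \left(-583\right)}{z{\left(-9 \right)}} = \frac{\sqrt{11568 - 8783}}{-15056 + 10493} + \frac{\left(-21\right) \left(-583\right)}{\frac{4}{3} \left(-9\right)} = \frac{\sqrt{2785}}{-4563} + \frac{12243}{-12} = \sqrt{2785} \left(- \frac{1}{4563}\right) + 12243 \left(- \frac{1}{12}\right) = - \frac{\sqrt{2785}}{4563} - \frac{4081}{4} = - \frac{4081}{4} - \frac{\sqrt{2785}}{4563}$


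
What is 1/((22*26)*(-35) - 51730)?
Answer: -1/71750 ≈ -1.3937e-5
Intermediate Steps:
1/((22*26)*(-35) - 51730) = 1/(572*(-35) - 51730) = 1/(-20020 - 51730) = 1/(-71750) = -1/71750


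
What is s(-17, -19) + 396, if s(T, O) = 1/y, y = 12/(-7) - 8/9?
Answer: 64881/164 ≈ 395.62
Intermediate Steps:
y = -164/63 (y = 12*(-⅐) - 8*⅑ = -12/7 - 8/9 = -164/63 ≈ -2.6032)
s(T, O) = -63/164 (s(T, O) = 1/(-164/63) = -63/164)
s(-17, -19) + 396 = -63/164 + 396 = 64881/164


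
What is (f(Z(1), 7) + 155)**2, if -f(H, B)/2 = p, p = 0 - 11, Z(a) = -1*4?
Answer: 31329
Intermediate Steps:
Z(a) = -4
p = -11
f(H, B) = 22 (f(H, B) = -2*(-11) = 22)
(f(Z(1), 7) + 155)**2 = (22 + 155)**2 = 177**2 = 31329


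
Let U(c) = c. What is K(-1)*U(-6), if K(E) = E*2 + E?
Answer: 18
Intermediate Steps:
K(E) = 3*E (K(E) = 2*E + E = 3*E)
K(-1)*U(-6) = (3*(-1))*(-6) = -3*(-6) = 18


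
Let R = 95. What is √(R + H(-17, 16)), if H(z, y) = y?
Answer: √111 ≈ 10.536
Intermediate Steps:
√(R + H(-17, 16)) = √(95 + 16) = √111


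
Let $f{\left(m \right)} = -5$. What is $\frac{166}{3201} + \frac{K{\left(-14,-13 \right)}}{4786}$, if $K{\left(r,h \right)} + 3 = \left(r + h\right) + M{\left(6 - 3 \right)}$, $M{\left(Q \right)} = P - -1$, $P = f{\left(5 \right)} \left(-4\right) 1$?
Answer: $\frac{765667}{15319986} \approx 0.049978$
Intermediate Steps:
$P = 20$ ($P = \left(-5\right) \left(-4\right) 1 = 20 \cdot 1 = 20$)
$M{\left(Q \right)} = 21$ ($M{\left(Q \right)} = 20 - -1 = 20 + 1 = 21$)
$K{\left(r,h \right)} = 18 + h + r$ ($K{\left(r,h \right)} = -3 + \left(\left(r + h\right) + 21\right) = -3 + \left(\left(h + r\right) + 21\right) = -3 + \left(21 + h + r\right) = 18 + h + r$)
$\frac{166}{3201} + \frac{K{\left(-14,-13 \right)}}{4786} = \frac{166}{3201} + \frac{18 - 13 - 14}{4786} = 166 \cdot \frac{1}{3201} - \frac{9}{4786} = \frac{166}{3201} - \frac{9}{4786} = \frac{765667}{15319986}$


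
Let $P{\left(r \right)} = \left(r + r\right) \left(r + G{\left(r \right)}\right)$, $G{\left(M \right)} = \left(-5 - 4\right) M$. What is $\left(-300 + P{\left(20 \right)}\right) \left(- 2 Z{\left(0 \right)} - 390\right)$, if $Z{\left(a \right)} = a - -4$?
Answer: $2666600$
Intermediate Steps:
$G{\left(M \right)} = - 9 M$
$P{\left(r \right)} = - 16 r^{2}$ ($P{\left(r \right)} = \left(r + r\right) \left(r - 9 r\right) = 2 r \left(- 8 r\right) = - 16 r^{2}$)
$Z{\left(a \right)} = 4 + a$ ($Z{\left(a \right)} = a + 4 = 4 + a$)
$\left(-300 + P{\left(20 \right)}\right) \left(- 2 Z{\left(0 \right)} - 390\right) = \left(-300 - 16 \cdot 20^{2}\right) \left(- 2 \left(4 + 0\right) - 390\right) = \left(-300 - 6400\right) \left(\left(-2\right) 4 - 390\right) = \left(-300 - 6400\right) \left(-8 - 390\right) = \left(-6700\right) \left(-398\right) = 2666600$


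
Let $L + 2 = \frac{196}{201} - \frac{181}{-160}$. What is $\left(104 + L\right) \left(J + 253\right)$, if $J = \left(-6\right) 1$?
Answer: $\frac{826971067}{32160} \approx 25714.0$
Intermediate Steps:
$J = -6$
$L = \frac{3421}{32160}$ ($L = -2 + \left(\frac{196}{201} - \frac{181}{-160}\right) = -2 + \left(196 \cdot \frac{1}{201} - - \frac{181}{160}\right) = -2 + \left(\frac{196}{201} + \frac{181}{160}\right) = -2 + \frac{67741}{32160} = \frac{3421}{32160} \approx 0.10637$)
$\left(104 + L\right) \left(J + 253\right) = \left(104 + \frac{3421}{32160}\right) \left(-6 + 253\right) = \frac{3348061}{32160} \cdot 247 = \frac{826971067}{32160}$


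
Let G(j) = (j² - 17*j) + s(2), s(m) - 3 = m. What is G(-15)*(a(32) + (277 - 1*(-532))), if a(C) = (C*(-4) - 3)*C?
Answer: -1640755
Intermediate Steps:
s(m) = 3 + m
a(C) = C*(-3 - 4*C) (a(C) = (-4*C - 3)*C = (-3 - 4*C)*C = C*(-3 - 4*C))
G(j) = 5 + j² - 17*j (G(j) = (j² - 17*j) + (3 + 2) = (j² - 17*j) + 5 = 5 + j² - 17*j)
G(-15)*(a(32) + (277 - 1*(-532))) = (5 + (-15)² - 17*(-15))*(-1*32*(3 + 4*32) + (277 - 1*(-532))) = (5 + 225 + 255)*(-1*32*(3 + 128) + (277 + 532)) = 485*(-1*32*131 + 809) = 485*(-4192 + 809) = 485*(-3383) = -1640755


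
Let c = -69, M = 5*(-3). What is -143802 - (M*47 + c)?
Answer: -143028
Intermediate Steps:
M = -15
-143802 - (M*47 + c) = -143802 - (-15*47 - 69) = -143802 - (-705 - 69) = -143802 - 1*(-774) = -143802 + 774 = -143028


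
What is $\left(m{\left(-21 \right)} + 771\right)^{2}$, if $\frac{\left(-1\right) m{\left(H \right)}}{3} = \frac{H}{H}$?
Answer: $589824$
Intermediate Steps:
$m{\left(H \right)} = -3$ ($m{\left(H \right)} = - 3 \frac{H}{H} = \left(-3\right) 1 = -3$)
$\left(m{\left(-21 \right)} + 771\right)^{2} = \left(-3 + 771\right)^{2} = 768^{2} = 589824$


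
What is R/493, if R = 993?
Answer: 993/493 ≈ 2.0142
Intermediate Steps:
R/493 = 993/493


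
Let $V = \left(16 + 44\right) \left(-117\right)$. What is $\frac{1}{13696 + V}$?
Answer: $\frac{1}{6676} \approx 0.00014979$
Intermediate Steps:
$V = -7020$ ($V = 60 \left(-117\right) = -7020$)
$\frac{1}{13696 + V} = \frac{1}{13696 - 7020} = \frac{1}{6676}$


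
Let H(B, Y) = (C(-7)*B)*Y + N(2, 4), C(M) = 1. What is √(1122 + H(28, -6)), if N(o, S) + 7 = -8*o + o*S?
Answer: √939 ≈ 30.643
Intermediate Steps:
N(o, S) = -7 - 8*o + S*o (N(o, S) = -7 + (-8*o + o*S) = -7 + (-8*o + S*o) = -7 - 8*o + S*o)
H(B, Y) = -15 + B*Y (H(B, Y) = (1*B)*Y + (-7 - 8*2 + 4*2) = B*Y + (-7 - 16 + 8) = B*Y - 15 = -15 + B*Y)
√(1122 + H(28, -6)) = √(1122 + (-15 + 28*(-6))) = √(1122 + (-15 - 168)) = √(1122 - 183) = √939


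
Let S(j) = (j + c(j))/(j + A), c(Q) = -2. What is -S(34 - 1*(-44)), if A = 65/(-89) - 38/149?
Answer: -1007836/1021291 ≈ -0.98683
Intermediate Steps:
A = -13067/13261 (A = 65*(-1/89) - 38*1/149 = -65/89 - 38/149 = -13067/13261 ≈ -0.98537)
S(j) = (-2 + j)/(-13067/13261 + j) (S(j) = (j - 2)/(j - 13067/13261) = (-2 + j)/(-13067/13261 + j))
-S(34 - 1*(-44)) = -13261*(-2 + (34 - 1*(-44)))/(-13067 + 13261*(34 - 1*(-44))) = -13261*(-2 + (34 + 44))/(-13067 + 13261*(34 + 44)) = -13261*(-2 + 78)/(-13067 + 13261*78) = -13261*76/(-13067 + 1034358) = -13261*76/1021291 = -1*1007836/1021291 = -1007836/1021291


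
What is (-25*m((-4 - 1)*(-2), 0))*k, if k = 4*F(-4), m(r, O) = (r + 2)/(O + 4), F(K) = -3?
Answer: 900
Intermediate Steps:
m(r, O) = (2 + r)/(4 + O)
k = -12 (k = 4*(-3) = -12)
(-25*m((-4 - 1)*(-2), 0))*k = -25*(2 + (-4 - 1)*(-2))/(4 + 0)*(-12) = -25*(2 - 5*(-2))/4*(-12) = -25*(2 + 10)/4*(-12) = -25*12/4*(-12) = -25*3*(-12) = -75*(-12) = 900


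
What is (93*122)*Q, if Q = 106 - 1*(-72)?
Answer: 2019588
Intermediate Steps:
Q = 178 (Q = 106 + 72 = 178)
(93*122)*Q = (93*122)*178 = 11346*178 = 2019588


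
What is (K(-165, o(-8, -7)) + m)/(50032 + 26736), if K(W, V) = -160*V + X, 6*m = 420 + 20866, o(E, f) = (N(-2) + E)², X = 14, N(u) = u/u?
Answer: -12835/230304 ≈ -0.055731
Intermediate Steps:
N(u) = 1
o(E, f) = (1 + E)²
m = 10643/3 (m = (420 + 20866)/6 = (⅙)*21286 = 10643/3 ≈ 3547.7)
K(W, V) = 14 - 160*V (K(W, V) = -160*V + 14 = 14 - 160*V)
(K(-165, o(-8, -7)) + m)/(50032 + 26736) = ((14 - 160*(1 - 8)²) + 10643/3)/(50032 + 26736) = ((14 - 160*(-7)²) + 10643/3)/76768 = ((14 - 160*49) + 10643/3)*(1/76768) = ((14 - 7840) + 10643/3)*(1/76768) = (-7826 + 10643/3)*(1/76768) = -12835/3*1/76768 = -12835/230304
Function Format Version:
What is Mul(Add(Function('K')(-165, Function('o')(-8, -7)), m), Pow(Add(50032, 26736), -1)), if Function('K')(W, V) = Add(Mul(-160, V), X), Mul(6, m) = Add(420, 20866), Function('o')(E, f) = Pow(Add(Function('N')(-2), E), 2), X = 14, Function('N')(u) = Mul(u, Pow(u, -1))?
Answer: Rational(-12835, 230304) ≈ -0.055731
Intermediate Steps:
Function('N')(u) = 1
Function('o')(E, f) = Pow(Add(1, E), 2)
m = Rational(10643, 3) (m = Mul(Rational(1, 6), Add(420, 20866)) = Mul(Rational(1, 6), 21286) = Rational(10643, 3) ≈ 3547.7)
Function('K')(W, V) = Add(14, Mul(-160, V)) (Function('K')(W, V) = Add(Mul(-160, V), 14) = Add(14, Mul(-160, V)))
Mul(Add(Function('K')(-165, Function('o')(-8, -7)), m), Pow(Add(50032, 26736), -1)) = Mul(Add(Add(14, Mul(-160, Pow(Add(1, -8), 2))), Rational(10643, 3)), Pow(Add(50032, 26736), -1)) = Mul(Add(Add(14, Mul(-160, Pow(-7, 2))), Rational(10643, 3)), Pow(76768, -1)) = Mul(Add(Add(14, Mul(-160, 49)), Rational(10643, 3)), Rational(1, 76768)) = Mul(Add(Add(14, -7840), Rational(10643, 3)), Rational(1, 76768)) = Mul(Add(-7826, Rational(10643, 3)), Rational(1, 76768)) = Mul(Rational(-12835, 3), Rational(1, 76768)) = Rational(-12835, 230304)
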